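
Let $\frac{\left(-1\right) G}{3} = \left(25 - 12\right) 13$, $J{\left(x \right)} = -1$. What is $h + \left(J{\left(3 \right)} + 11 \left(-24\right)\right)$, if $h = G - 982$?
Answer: $-1754$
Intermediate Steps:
$G = -507$ ($G = - 3 \left(25 - 12\right) 13 = - 3 \cdot 13 \cdot 13 = \left(-3\right) 169 = -507$)
$h = -1489$ ($h = -507 - 982 = -1489$)
$h + \left(J{\left(3 \right)} + 11 \left(-24\right)\right) = -1489 + \left(-1 + 11 \left(-24\right)\right) = -1489 - 265 = -1754$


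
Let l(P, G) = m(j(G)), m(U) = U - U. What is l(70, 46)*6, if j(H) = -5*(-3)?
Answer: 0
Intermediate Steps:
j(H) = 15
m(U) = 0
l(P, G) = 0
l(70, 46)*6 = 0*6 = 0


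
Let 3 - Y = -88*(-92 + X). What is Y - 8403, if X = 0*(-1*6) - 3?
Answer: -16760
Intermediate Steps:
X = -3 (X = 0*(-6) - 3 = 0 - 3 = -3)
Y = -8357 (Y = 3 - (-88)*(-92 - 3) = 3 - (-88)*(-95) = 3 - 1*8360 = 3 - 8360 = -8357)
Y - 8403 = -8357 - 8403 = -16760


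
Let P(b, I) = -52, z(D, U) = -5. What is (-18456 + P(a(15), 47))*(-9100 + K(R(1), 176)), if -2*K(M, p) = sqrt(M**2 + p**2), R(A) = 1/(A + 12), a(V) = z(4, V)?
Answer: 168422800 + 9254*sqrt(5234945)/13 ≈ 1.7005e+8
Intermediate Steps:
a(V) = -5
R(A) = 1/(12 + A)
K(M, p) = -sqrt(M**2 + p**2)/2
(-18456 + P(a(15), 47))*(-9100 + K(R(1), 176)) = (-18456 - 52)*(-9100 - sqrt((1/(12 + 1))**2 + 176**2)/2) = -18508*(-9100 - sqrt((1/13)**2 + 30976)/2) = -18508*(-9100 - sqrt(1/169 + 30976)/2) = -18508*(-9100 - sqrt(5234945)/26) = 168422800 + 9254*sqrt(5234945)/13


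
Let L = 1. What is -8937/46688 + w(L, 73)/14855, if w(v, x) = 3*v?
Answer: -132619071/693550240 ≈ -0.19122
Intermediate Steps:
-8937/46688 + w(L, 73)/14855 = -8937/46688 + (3*1)/14855 = -8937*1/46688 + 3*(1/14855) = -8937/46688 + 3/14855 = -132619071/693550240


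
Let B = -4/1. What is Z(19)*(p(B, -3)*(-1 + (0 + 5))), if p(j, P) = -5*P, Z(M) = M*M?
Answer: 21660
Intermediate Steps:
Z(M) = M**2
B = -4 (B = -4*1 = -4)
Z(19)*(p(B, -3)*(-1 + (0 + 5))) = 19**2*((-5*(-3))*(-1 + (0 + 5))) = 361*(15*(-1 + 5)) = 361*(15*4) = 361*60 = 21660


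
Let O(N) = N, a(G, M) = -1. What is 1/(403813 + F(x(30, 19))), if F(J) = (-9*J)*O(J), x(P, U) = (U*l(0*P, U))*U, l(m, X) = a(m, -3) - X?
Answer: -1/468751787 ≈ -2.1333e-9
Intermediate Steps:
l(m, X) = -1 - X
x(P, U) = U²*(-1 - U) (x(P, U) = (U*(-1 - U))*U = U²*(-1 - U))
F(J) = -9*J² (F(J) = (-9*J)*J = -9*J²)
1/(403813 + F(x(30, 19))) = 1/(403813 - 9*130321*(-1 - 1*19)²) = 1/(403813 - 9*130321*(-1 - 19)²) = 1/(403813 - 9*(361*(-20))²) = 1/(403813 - 9*(-7220)²) = 1/(403813 - 9*52128400) = 1/(403813 - 469155600) = 1/(-468751787) = -1/468751787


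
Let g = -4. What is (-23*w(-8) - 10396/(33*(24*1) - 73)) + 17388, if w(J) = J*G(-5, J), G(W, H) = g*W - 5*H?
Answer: 20429336/719 ≈ 28414.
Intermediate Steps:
G(W, H) = -5*H - 4*W (G(W, H) = -4*W - 5*H = -5*H - 4*W)
w(J) = J*(20 - 5*J) (w(J) = J*(-5*J - 4*(-5)) = J*(-5*J + 20) = J*(20 - 5*J))
(-23*w(-8) - 10396/(33*(24*1) - 73)) + 17388 = (-115*(-8)*(4 - 1*(-8)) - 10396/(33*(24*1) - 73)) + 17388 = (-115*(-8)*(4 + 8) - 10396/(33*24 - 73)) + 17388 = (-115*(-8)*12 - 10396/(792 - 73)) + 17388 = (-23*(-480) - 10396/719) + 17388 = (11040 - 10396*1/719) + 17388 = (11040 - 10396/719) + 17388 = 7927364/719 + 17388 = 20429336/719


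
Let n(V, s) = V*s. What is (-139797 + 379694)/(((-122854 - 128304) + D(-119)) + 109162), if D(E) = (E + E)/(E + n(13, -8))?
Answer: -53497031/31664870 ≈ -1.6895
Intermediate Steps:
D(E) = 2*E/(-104 + E) (D(E) = (E + E)/(E + 13*(-8)) = (2*E)/(E - 104) = (2*E)/(-104 + E) = 2*E/(-104 + E))
(-139797 + 379694)/(((-122854 - 128304) + D(-119)) + 109162) = (-139797 + 379694)/(((-122854 - 128304) + 2*(-119)/(-104 - 119)) + 109162) = 239897/((-251158 + 2*(-119)/(-223)) + 109162) = 239897/((-251158 + 2*(-119)*(-1/223)) + 109162) = 239897/((-251158 + 238/223) + 109162) = 239897/(-56007996/223 + 109162) = 239897/(-31664870/223) = 239897*(-223/31664870) = -53497031/31664870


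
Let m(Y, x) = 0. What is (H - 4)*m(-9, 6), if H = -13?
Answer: 0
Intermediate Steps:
(H - 4)*m(-9, 6) = (-13 - 4)*0 = -17*0 = 0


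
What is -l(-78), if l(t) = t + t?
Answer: 156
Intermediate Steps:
l(t) = 2*t
-l(-78) = -2*(-78) = -1*(-156) = 156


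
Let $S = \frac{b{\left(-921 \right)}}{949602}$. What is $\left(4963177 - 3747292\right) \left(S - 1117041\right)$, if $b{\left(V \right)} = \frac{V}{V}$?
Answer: $- \frac{429914388499270895}{316534} \approx -1.3582 \cdot 10^{12}$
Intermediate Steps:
$b{\left(V \right)} = 1$
$S = \frac{1}{949602}$ ($S = 1 \cdot \frac{1}{949602} = \frac{1}{949602} \approx 1.0531 \cdot 10^{-6}$)
$\left(4963177 - 3747292\right) \left(S - 1117041\right) = \left(4963177 - 3747292\right) \left(\frac{1}{949602} - 1117041\right) = 1215885 \left(- \frac{1060744367681}{949602}\right) = - \frac{429914388499270895}{316534}$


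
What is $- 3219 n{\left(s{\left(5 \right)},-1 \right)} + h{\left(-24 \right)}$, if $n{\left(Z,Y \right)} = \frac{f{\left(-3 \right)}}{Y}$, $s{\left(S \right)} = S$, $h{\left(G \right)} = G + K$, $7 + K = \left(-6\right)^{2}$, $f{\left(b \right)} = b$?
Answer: $-9652$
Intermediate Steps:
$K = 29$ ($K = -7 + \left(-6\right)^{2} = -7 + 36 = 29$)
$h{\left(G \right)} = 29 + G$ ($h{\left(G \right)} = G + 29 = 29 + G$)
$n{\left(Z,Y \right)} = - \frac{3}{Y}$
$- 3219 n{\left(s{\left(5 \right)},-1 \right)} + h{\left(-24 \right)} = - 3219 \left(- \frac{3}{-1}\right) + \left(29 - 24\right) = - 3219 \left(\left(-3\right) \left(-1\right)\right) + 5 = \left(-3219\right) 3 + 5 = -9657 + 5 = -9652$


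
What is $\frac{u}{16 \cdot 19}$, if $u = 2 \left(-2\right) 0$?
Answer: $0$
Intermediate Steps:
$u = 0$ ($u = \left(-4\right) 0 = 0$)
$\frac{u}{16 \cdot 19} = \frac{0}{16 \cdot 19} = \frac{0}{304} = 0 \cdot \frac{1}{304} = 0$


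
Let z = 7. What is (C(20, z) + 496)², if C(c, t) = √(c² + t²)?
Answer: (496 + √449)² ≈ 2.6749e+5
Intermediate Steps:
(C(20, z) + 496)² = (√(20² + 7²) + 496)² = (√(400 + 49) + 496)² = (√449 + 496)² = (496 + √449)²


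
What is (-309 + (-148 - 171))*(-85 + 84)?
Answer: 628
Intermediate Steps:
(-309 + (-148 - 171))*(-85 + 84) = (-309 - 319)*(-1) = -628*(-1) = 628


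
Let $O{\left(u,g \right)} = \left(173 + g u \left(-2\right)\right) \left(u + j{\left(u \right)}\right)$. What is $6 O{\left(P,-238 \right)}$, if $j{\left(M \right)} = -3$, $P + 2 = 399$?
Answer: $447138780$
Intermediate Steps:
$P = 397$ ($P = -2 + 399 = 397$)
$O{\left(u,g \right)} = \left(-3 + u\right) \left(173 - 2 g u\right)$ ($O{\left(u,g \right)} = \left(173 + g u \left(-2\right)\right) \left(u - 3\right) = \left(173 - 2 g u\right) \left(-3 + u\right) = \left(-3 + u\right) \left(173 - 2 g u\right)$)
$6 O{\left(P,-238 \right)} = 6 \left(-519 + 173 \cdot 397 - - 476 \cdot 397^{2} + 6 \left(-238\right) 397\right) = 6 \left(-519 + 68681 - \left(-476\right) 157609 - 566916\right) = 6 \left(-519 + 68681 + 75021884 - 566916\right) = 6 \cdot 74523130 = 447138780$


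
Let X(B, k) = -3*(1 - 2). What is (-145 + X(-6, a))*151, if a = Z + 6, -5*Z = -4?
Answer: -21442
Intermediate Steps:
Z = ⅘ (Z = -⅕*(-4) = ⅘ ≈ 0.80000)
a = 34/5 (a = ⅘ + 6 = 34/5 ≈ 6.8000)
X(B, k) = 3 (X(B, k) = -3*(-1) = 3)
(-145 + X(-6, a))*151 = (-145 + 3)*151 = -142*151 = -21442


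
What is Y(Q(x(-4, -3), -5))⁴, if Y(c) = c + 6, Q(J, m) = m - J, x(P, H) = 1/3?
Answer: 16/81 ≈ 0.19753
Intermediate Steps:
x(P, H) = ⅓
Y(c) = 6 + c
Y(Q(x(-4, -3), -5))⁴ = (6 + (-5 - 1*⅓))⁴ = (6 + (-5 - ⅓))⁴ = (6 - 16/3)⁴ = (⅔)⁴ = 16/81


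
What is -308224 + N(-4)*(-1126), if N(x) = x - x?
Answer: -308224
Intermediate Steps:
N(x) = 0
-308224 + N(-4)*(-1126) = -308224 + 0*(-1126) = -308224 + 0 = -308224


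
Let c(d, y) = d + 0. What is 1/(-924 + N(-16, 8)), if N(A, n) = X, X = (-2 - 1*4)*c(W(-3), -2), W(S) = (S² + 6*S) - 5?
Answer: -1/840 ≈ -0.0011905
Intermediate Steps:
W(S) = -5 + S² + 6*S
c(d, y) = d
X = 84 (X = (-2 - 1*4)*(-5 + (-3)² + 6*(-3)) = (-2 - 4)*(-5 + 9 - 18) = -6*(-14) = 84)
N(A, n) = 84
1/(-924 + N(-16, 8)) = 1/(-924 + 84) = 1/(-840) = -1/840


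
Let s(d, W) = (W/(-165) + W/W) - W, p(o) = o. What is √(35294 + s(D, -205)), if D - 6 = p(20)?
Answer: 7*√788997/33 ≈ 188.42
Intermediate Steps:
D = 26 (D = 6 + 20 = 26)
s(d, W) = 1 - 166*W/165 (s(d, W) = (W*(-1/165) + 1) - W = (-W/165 + 1) - W = (1 - W/165) - W = 1 - 166*W/165)
√(35294 + s(D, -205)) = √(35294 + (1 - 166/165*(-205))) = √(35294 + (1 + 6806/33)) = √(35294 + 6839/33) = √(1171541/33) = 7*√788997/33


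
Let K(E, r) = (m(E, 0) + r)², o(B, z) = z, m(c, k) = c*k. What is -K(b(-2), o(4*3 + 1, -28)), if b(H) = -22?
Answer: -784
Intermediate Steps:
K(E, r) = r² (K(E, r) = (E*0 + r)² = (0 + r)² = r²)
-K(b(-2), o(4*3 + 1, -28)) = -1*(-28)² = -1*784 = -784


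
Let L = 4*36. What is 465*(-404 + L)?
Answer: -120900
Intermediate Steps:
L = 144
465*(-404 + L) = 465*(-404 + 144) = 465*(-260) = -120900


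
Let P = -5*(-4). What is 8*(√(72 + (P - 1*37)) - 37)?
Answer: -296 + 8*√55 ≈ -236.67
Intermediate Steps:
P = 20
8*(√(72 + (P - 1*37)) - 37) = 8*(√(72 + (20 - 1*37)) - 37) = 8*(√(72 + (20 - 37)) - 37) = 8*(√(72 - 17) - 37) = 8*(√55 - 37) = 8*(-37 + √55) = -296 + 8*√55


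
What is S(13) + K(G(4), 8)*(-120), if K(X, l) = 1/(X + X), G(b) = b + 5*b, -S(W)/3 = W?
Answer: -83/2 ≈ -41.500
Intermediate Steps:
S(W) = -3*W
G(b) = 6*b
K(X, l) = 1/(2*X)
S(13) + K(G(4), 8)*(-120) = -3*13 + (1/(2*((6*4))))*(-120) = -39 + ((½)/24)*(-120) = -39 + ((½)*(1/24))*(-120) = -39 + (1/48)*(-120) = -39 - 5/2 = -83/2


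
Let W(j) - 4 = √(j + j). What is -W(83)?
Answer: -4 - √166 ≈ -16.884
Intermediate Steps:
W(j) = 4 + √2*√j (W(j) = 4 + √(j + j) = 4 + √(2*j) = 4 + √2*√j)
-W(83) = -(4 + √2*√83) = -(4 + √166) = -4 - √166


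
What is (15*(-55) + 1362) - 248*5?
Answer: -703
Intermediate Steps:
(15*(-55) + 1362) - 248*5 = (-825 + 1362) - 1*1240 = 537 - 1240 = -703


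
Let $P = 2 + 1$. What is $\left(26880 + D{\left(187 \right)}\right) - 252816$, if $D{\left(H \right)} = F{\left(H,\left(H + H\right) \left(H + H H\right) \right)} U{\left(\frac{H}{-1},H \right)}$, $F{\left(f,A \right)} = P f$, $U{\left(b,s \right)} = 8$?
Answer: $-221448$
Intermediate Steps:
$P = 3$
$F{\left(f,A \right)} = 3 f$
$D{\left(H \right)} = 24 H$ ($D{\left(H \right)} = 3 H 8 = 24 H$)
$\left(26880 + D{\left(187 \right)}\right) - 252816 = \left(26880 + 24 \cdot 187\right) - 252816 = \left(26880 + 4488\right) - 252816 = 31368 - 252816 = -221448$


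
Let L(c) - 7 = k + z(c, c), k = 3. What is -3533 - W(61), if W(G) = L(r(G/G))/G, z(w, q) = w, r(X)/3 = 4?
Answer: -215535/61 ≈ -3533.4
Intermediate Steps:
r(X) = 12 (r(X) = 3*4 = 12)
L(c) = 10 + c (L(c) = 7 + (3 + c) = 10 + c)
W(G) = 22/G (W(G) = (10 + 12)/G = 22/G)
-3533 - W(61) = -3533 - 22/61 = -215535/61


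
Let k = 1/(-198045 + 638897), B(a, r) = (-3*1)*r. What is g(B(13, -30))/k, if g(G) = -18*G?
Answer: -714180240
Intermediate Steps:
B(a, r) = -3*r
k = 1/440852 ≈ 2.2683e-6
g(B(13, -30))/k = (-(-54)*(-30))/(1/440852) = -18*90*440852 = -1620*440852 = -714180240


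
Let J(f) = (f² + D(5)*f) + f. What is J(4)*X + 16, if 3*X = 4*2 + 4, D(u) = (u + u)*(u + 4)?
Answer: 1536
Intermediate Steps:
D(u) = 2*u*(4 + u) (D(u) = (2*u)*(4 + u) = 2*u*(4 + u))
X = 4 (X = (4*2 + 4)/3 = (8 + 4)/3 = (⅓)*12 = 4)
J(f) = f² + 91*f (J(f) = (f² + (2*5*(4 + 5))*f) + f = (f² + (2*5*9)*f) + f = (f² + 90*f) + f = f² + 91*f)
J(4)*X + 16 = (4*(91 + 4))*4 + 16 = (4*95)*4 + 16 = 380*4 + 16 = 1520 + 16 = 1536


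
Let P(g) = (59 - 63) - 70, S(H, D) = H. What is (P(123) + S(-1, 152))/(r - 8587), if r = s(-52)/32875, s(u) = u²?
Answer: 821875/94098307 ≈ 0.0087342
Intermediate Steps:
P(g) = -74 (P(g) = -4 - 70 = -74)
r = 2704/32875 (r = (-52)²/32875 = 2704*(1/32875) = 2704/32875 ≈ 0.082251)
(P(123) + S(-1, 152))/(r - 8587) = (-74 - 1)/(2704/32875 - 8587) = -75/(-282294921/32875) = -75*(-32875/282294921) = 821875/94098307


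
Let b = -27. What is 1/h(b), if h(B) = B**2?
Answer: 1/729 ≈ 0.0013717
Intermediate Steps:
1/h(b) = 1/((-27)**2) = 1/729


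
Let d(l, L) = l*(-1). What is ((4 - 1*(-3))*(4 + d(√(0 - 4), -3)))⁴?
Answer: 38416*(2 - I)⁴ ≈ -2.6891e+5 - 9.2198e+5*I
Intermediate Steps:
d(l, L) = -l
((4 - 1*(-3))*(4 + d(√(0 - 4), -3)))⁴ = ((4 - 1*(-3))*(4 - √(0 - 4)))⁴ = ((4 + 3)*(4 - √(-4)))⁴ = (7*(4 - 2*I))⁴ = (28 - 14*I)⁴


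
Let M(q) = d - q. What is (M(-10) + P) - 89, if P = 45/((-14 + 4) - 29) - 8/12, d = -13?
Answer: -3659/39 ≈ -93.821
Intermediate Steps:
M(q) = -13 - q
P = -71/39 (P = 45/(-10 - 29) - 8*1/12 = 45/(-39) - ⅔ = 45*(-1/39) - ⅔ = -15/13 - ⅔ = -71/39 ≈ -1.8205)
(M(-10) + P) - 89 = ((-13 - 1*(-10)) - 71/39) - 89 = ((-13 + 10) - 71/39) - 89 = (-3 - 71/39) - 89 = -188/39 - 89 = -3659/39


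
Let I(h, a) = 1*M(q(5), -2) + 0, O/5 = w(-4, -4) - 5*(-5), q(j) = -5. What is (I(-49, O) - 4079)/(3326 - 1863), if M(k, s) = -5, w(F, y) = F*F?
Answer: -4084/1463 ≈ -2.7915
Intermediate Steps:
w(F, y) = F**2
O = 205 (O = 5*((-4)**2 - 5*(-5)) = 5*(16 + 25) = 5*41 = 205)
I(h, a) = -5 (I(h, a) = 1*(-5) + 0 = -5 + 0 = -5)
(I(-49, O) - 4079)/(3326 - 1863) = (-5 - 4079)/(3326 - 1863) = -4084/1463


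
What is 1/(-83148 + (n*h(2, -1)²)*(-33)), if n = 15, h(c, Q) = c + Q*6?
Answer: -1/91068 ≈ -1.0981e-5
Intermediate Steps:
h(c, Q) = c + 6*Q
1/(-83148 + (n*h(2, -1)²)*(-33)) = 1/(-83148 + (15*(2 + 6*(-1))²)*(-33)) = 1/(-83148 + (15*(2 - 6)²)*(-33)) = 1/(-83148 + (15*(-4)²)*(-33)) = 1/(-83148 + (15*16)*(-33)) = 1/(-83148 + 240*(-33)) = 1/(-83148 - 7920) = 1/(-91068) = -1/91068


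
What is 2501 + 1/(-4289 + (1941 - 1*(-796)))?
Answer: 3881551/1552 ≈ 2501.0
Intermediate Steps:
2501 + 1/(-4289 + (1941 - 1*(-796))) = 2501 + 1/(-4289 + (1941 + 796)) = 2501 + 1/(-4289 + 2737) = 2501 + 1/(-1552) = 2501 - 1/1552 = 3881551/1552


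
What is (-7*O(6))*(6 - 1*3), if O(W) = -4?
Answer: 84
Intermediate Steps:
(-7*O(6))*(6 - 1*3) = (-7*(-4))*(6 - 1*3) = 28*(6 - 3) = 28*3 = 84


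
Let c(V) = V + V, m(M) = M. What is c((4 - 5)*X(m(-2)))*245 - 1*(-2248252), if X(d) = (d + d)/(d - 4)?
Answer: 6743776/3 ≈ 2.2479e+6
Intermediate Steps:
X(d) = 2*d/(-4 + d) (X(d) = (2*d)/(-4 + d) = 2*d/(-4 + d))
c(V) = 2*V
c((4 - 5)*X(m(-2)))*245 - 1*(-2248252) = (2*((4 - 5)*(2*(-2)/(-4 - 2))))*245 - 1*(-2248252) = (2*(-2*(-2)/(-6)))*245 + 2248252 = (2*(-2*(-2)*(-1)/6))*245 + 2248252 = (2*(-1*⅔))*245 + 2248252 = (2*(-⅔))*245 + 2248252 = -4/3*245 + 2248252 = -980/3 + 2248252 = 6743776/3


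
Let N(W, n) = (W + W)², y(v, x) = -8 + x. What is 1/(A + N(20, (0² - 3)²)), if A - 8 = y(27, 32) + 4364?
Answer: 1/5996 ≈ 0.00016678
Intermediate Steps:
N(W, n) = 4*W² (N(W, n) = (2*W)² = 4*W²)
A = 4396 (A = 8 + ((-8 + 32) + 4364) = 8 + (24 + 4364) = 8 + 4388 = 4396)
1/(A + N(20, (0² - 3)²)) = 1/(4396 + 4*20²) = 1/(4396 + 4*400) = 1/(4396 + 1600) = 1/5996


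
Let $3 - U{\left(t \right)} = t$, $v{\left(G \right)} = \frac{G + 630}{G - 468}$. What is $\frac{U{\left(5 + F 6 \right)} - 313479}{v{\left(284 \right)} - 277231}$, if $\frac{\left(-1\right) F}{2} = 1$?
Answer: $\frac{28839148}{25505709} \approx 1.1307$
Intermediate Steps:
$F = -2$ ($F = \left(-2\right) 1 = -2$)
$v{\left(G \right)} = \frac{630 + G}{-468 + G}$
$U{\left(t \right)} = 3 - t$
$\frac{U{\left(5 + F 6 \right)} - 313479}{v{\left(284 \right)} - 277231} = \frac{\left(3 - \left(5 - 12\right)\right) - 313479}{\frac{630 + 284}{-468 + 284} - 277231} = \frac{\left(3 - \left(5 - 12\right)\right) - 313479}{\frac{1}{-184} \cdot 914 - 277231} = \frac{\left(3 - -7\right) - 313479}{\left(- \frac{1}{184}\right) 914 - 277231} = \frac{\left(3 + 7\right) - 313479}{- \frac{457}{92} - 277231} = \frac{10 - 313479}{- \frac{25505709}{92}} = \left(-313469\right) \left(- \frac{92}{25505709}\right) = \frac{28839148}{25505709}$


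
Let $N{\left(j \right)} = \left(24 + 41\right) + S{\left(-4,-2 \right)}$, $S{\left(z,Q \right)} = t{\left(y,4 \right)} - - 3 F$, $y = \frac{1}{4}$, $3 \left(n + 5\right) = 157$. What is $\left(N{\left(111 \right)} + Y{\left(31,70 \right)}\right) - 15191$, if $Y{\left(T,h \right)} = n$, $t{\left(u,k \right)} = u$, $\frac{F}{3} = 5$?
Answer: $- \frac{180401}{12} \approx -15033.0$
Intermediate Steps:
$F = 15$ ($F = 3 \cdot 5 = 15$)
$n = \frac{142}{3}$ ($n = -5 + \frac{1}{3} \cdot 157 = -5 + \frac{157}{3} = \frac{142}{3} \approx 47.333$)
$y = \frac{1}{4} \approx 0.25$
$S{\left(z,Q \right)} = \frac{181}{4}$ ($S{\left(z,Q \right)} = \frac{1}{4} - \left(-3\right) 15 = \frac{1}{4} - -45 = \frac{1}{4} + 45 = \frac{181}{4}$)
$Y{\left(T,h \right)} = \frac{142}{3}$
$N{\left(j \right)} = \frac{441}{4}$ ($N{\left(j \right)} = \left(24 + 41\right) + \frac{181}{4} = 65 + \frac{181}{4} = \frac{441}{4}$)
$\left(N{\left(111 \right)} + Y{\left(31,70 \right)}\right) - 15191 = \left(\frac{441}{4} + \frac{142}{3}\right) - 15191 = \frac{1891}{12} - 15191 = - \frac{180401}{12}$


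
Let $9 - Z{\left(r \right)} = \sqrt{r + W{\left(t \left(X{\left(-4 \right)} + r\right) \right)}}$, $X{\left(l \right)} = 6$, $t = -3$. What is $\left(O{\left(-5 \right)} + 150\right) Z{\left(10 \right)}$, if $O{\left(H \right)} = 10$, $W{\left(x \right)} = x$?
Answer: $1440 - 160 i \sqrt{38} \approx 1440.0 - 986.31 i$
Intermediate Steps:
$Z{\left(r \right)} = 9 - \sqrt{-18 - 2 r}$ ($Z{\left(r \right)} = 9 - \sqrt{r - 3 \left(6 + r\right)} = 9 - \sqrt{r - \left(18 + 3 r\right)} = 9 - \sqrt{-18 - 2 r}$)
$\left(O{\left(-5 \right)} + 150\right) Z{\left(10 \right)} = \left(10 + 150\right) \left(9 - \sqrt{-18 - 20}\right) = 160 \left(9 - \sqrt{-18 - 20}\right) = 160 \left(9 - \sqrt{-38}\right) = 160 \left(9 - i \sqrt{38}\right) = 1440 - 160 i \sqrt{38}$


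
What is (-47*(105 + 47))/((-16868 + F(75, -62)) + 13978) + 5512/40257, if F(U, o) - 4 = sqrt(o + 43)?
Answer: 875911609768/335301156855 + 7144*I*sqrt(19)/8329015 ≈ 2.6123 + 0.0037387*I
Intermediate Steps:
F(U, o) = 4 + sqrt(43 + o) (F(U, o) = 4 + sqrt(o + 43) = 4 + sqrt(43 + o))
(-47*(105 + 47))/((-16868 + F(75, -62)) + 13978) + 5512/40257 = (-47*(105 + 47))/((-16868 + (4 + sqrt(43 - 62))) + 13978) + 5512/40257 = (-47*152)/((-16868 + (4 + sqrt(-19))) + 13978) + 5512*(1/40257) = -7144/((-16868 + (4 + I*sqrt(19))) + 13978) + 5512/40257 = -7144/((-16864 + I*sqrt(19)) + 13978) + 5512/40257 = -7144/(-2886 + I*sqrt(19)) + 5512/40257 = 5512/40257 - 7144/(-2886 + I*sqrt(19))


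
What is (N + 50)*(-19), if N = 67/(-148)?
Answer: -139327/148 ≈ -941.40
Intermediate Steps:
N = -67/148 (N = 67*(-1/148) = -67/148 ≈ -0.45270)
(N + 50)*(-19) = (-67/148 + 50)*(-19) = (7333/148)*(-19) = -139327/148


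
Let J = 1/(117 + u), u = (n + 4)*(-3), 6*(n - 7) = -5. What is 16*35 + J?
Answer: 96882/173 ≈ 560.01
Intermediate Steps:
n = 37/6 (n = 7 + (⅙)*(-5) = 7 - ⅚ = 37/6 ≈ 6.1667)
u = -61/2 (u = (37/6 + 4)*(-3) = (61/6)*(-3) = -61/2 ≈ -30.500)
J = 2/173 (J = 1/(117 - 61/2) = 1/(173/2) = 2/173 ≈ 0.011561)
16*35 + J = 16*35 + 2/173 = 560 + 2/173 = 96882/173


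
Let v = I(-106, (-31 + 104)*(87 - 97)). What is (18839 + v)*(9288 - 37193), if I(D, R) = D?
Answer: -522744365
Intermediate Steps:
v = -106
(18839 + v)*(9288 - 37193) = (18839 - 106)*(9288 - 37193) = 18733*(-27905) = -522744365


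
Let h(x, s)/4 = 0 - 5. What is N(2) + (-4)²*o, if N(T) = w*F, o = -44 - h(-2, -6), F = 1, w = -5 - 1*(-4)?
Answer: -385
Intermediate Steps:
w = -1 (w = -5 + 4 = -1)
h(x, s) = -20 (h(x, s) = 4*(0 - 5) = 4*(-5) = -20)
o = -24 (o = -44 - 1*(-20) = -44 + 20 = -24)
N(T) = -1 (N(T) = -1*1 = -1)
N(2) + (-4)²*o = -1 + (-4)²*(-24) = -1 + 16*(-24) = -1 - 384 = -385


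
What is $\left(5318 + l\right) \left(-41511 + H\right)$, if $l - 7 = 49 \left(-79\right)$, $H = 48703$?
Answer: $10457168$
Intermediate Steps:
$l = -3864$ ($l = 7 + 49 \left(-79\right) = 7 - 3871 = -3864$)
$\left(5318 + l\right) \left(-41511 + H\right) = \left(5318 - 3864\right) \left(-41511 + 48703\right) = 1454 \cdot 7192 = 10457168$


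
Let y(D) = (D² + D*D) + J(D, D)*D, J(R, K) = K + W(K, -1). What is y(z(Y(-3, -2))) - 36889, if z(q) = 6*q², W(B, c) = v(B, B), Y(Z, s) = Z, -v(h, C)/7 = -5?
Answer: -26251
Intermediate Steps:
v(h, C) = 35 (v(h, C) = -7*(-5) = 35)
W(B, c) = 35
J(R, K) = 35 + K (J(R, K) = K + 35 = 35 + K)
y(D) = 2*D² + D*(35 + D) (y(D) = (D² + D*D) + (35 + D)*D = (D² + D²) + D*(35 + D) = 2*D² + D*(35 + D))
y(z(Y(-3, -2))) - 36889 = (6*(-3)²)*(35 + 3*(6*(-3)²)) - 36889 = (6*9)*(35 + 3*(6*9)) - 36889 = 54*(35 + 3*54) - 36889 = 54*(35 + 162) - 36889 = 54*197 - 36889 = 10638 - 36889 = -26251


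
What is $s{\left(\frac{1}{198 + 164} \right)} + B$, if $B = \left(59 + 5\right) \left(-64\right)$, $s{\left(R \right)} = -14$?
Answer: $-4110$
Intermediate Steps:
$B = -4096$ ($B = 64 \left(-64\right) = -4096$)
$s{\left(\frac{1}{198 + 164} \right)} + B = -14 - 4096 = -4110$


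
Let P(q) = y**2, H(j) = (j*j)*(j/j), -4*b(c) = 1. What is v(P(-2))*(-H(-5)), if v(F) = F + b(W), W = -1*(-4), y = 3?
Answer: -875/4 ≈ -218.75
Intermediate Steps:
W = 4
b(c) = -1/4 (b(c) = -1/4*1 = -1/4)
H(j) = j**2 (H(j) = j**2*1 = j**2)
P(q) = 9 (P(q) = 3**2 = 9)
v(F) = -1/4 + F (v(F) = F - 1/4 = -1/4 + F)
v(P(-2))*(-H(-5)) = (-1/4 + 9)*(-1*(-5)**2) = 35*(-1*25)/4 = (35/4)*(-25) = -875/4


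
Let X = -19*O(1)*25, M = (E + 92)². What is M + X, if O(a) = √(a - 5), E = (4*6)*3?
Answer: 26896 - 950*I ≈ 26896.0 - 950.0*I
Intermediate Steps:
E = 72 (E = 24*3 = 72)
O(a) = √(-5 + a)
M = 26896 (M = (72 + 92)² = 164² = 26896)
X = -950*I (X = -19*√(-5 + 1)*25 = -38*I*25 = -950*I ≈ -950.0*I)
M + X = 26896 - 950*I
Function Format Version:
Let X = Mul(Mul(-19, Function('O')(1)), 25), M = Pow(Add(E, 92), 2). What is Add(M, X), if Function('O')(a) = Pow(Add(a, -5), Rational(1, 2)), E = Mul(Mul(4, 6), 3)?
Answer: Add(26896, Mul(-950, I)) ≈ Add(26896., Mul(-950.00, I))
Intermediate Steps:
E = 72 (E = Mul(24, 3) = 72)
Function('O')(a) = Pow(Add(-5, a), Rational(1, 2))
M = 26896 (M = Pow(Add(72, 92), 2) = Pow(164, 2) = 26896)
X = Mul(-950, I) (X = Mul(Mul(-19, Pow(Add(-5, 1), Rational(1, 2))), 25) = Mul(Mul(-19, Pow(-4, Rational(1, 2))), 25) = Mul(Mul(-19, Mul(2, I)), 25) = Mul(Mul(-38, I), 25) = Mul(-950, I) ≈ Mul(-950.00, I))
Add(M, X) = Add(26896, Mul(-950, I))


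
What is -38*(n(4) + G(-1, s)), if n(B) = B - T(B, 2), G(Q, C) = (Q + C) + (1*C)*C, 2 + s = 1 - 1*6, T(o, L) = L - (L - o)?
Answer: -1558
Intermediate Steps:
T(o, L) = o (T(o, L) = L + (o - L) = o)
s = -7 (s = -2 + (1 - 1*6) = -2 + (1 - 6) = -2 - 5 = -7)
G(Q, C) = C + Q + C**2 (G(Q, C) = (C + Q) + C*C = (C + Q) + C**2 = C + Q + C**2)
n(B) = 0 (n(B) = B - B = 0)
-38*(n(4) + G(-1, s)) = -38*(0 + (-7 - 1 + (-7)**2)) = -38*(0 + (-7 - 1 + 49)) = -38*(0 + 41) = -38*41 = -1558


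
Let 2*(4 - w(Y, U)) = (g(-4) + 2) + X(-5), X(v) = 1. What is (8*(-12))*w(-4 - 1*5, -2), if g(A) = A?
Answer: -432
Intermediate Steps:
w(Y, U) = 9/2 (w(Y, U) = 4 - ((-4 + 2) + 1)/2 = 4 - (-2 + 1)/2 = 4 - 1/2*(-1) = 4 + 1/2 = 9/2)
(8*(-12))*w(-4 - 1*5, -2) = (8*(-12))*(9/2) = -96*9/2 = -432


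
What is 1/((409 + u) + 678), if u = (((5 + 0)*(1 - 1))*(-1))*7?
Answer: 1/1087 ≈ 0.00091996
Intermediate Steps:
u = 0 (u = ((5*0)*(-1))*7 = (0*(-1))*7 = 0*7 = 0)
1/((409 + u) + 678) = 1/((409 + 0) + 678) = 1/(409 + 678) = 1/1087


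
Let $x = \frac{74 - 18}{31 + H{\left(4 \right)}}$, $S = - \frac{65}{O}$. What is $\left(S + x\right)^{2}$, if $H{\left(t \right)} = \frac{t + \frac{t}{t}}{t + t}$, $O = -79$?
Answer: $\frac{2687074569}{399480169} \approx 6.7264$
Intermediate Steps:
$H{\left(t \right)} = \frac{1 + t}{2 t}$ ($H{\left(t \right)} = \frac{t + 1}{2 t} = \left(1 + t\right) \frac{1}{2 t} = \frac{1 + t}{2 t}$)
$S = \frac{65}{79}$ ($S = - \frac{65}{-79} = \left(-65\right) \left(- \frac{1}{79}\right) = \frac{65}{79} \approx 0.82278$)
$x = \frac{448}{253}$ ($x = \frac{74 - 18}{31 + \frac{1 + 4}{2 \cdot 4}} = \frac{56}{31 + \frac{1}{2} \cdot \frac{1}{4} \cdot 5} = \frac{56}{31 + \frac{5}{8}} = \frac{56}{\frac{253}{8}} = 56 \cdot \frac{8}{253} = \frac{448}{253} \approx 1.7708$)
$\left(S + x\right)^{2} = \left(\frac{65}{79} + \frac{448}{253}\right)^{2} = \left(\frac{51837}{19987}\right)^{2} = \frac{2687074569}{399480169}$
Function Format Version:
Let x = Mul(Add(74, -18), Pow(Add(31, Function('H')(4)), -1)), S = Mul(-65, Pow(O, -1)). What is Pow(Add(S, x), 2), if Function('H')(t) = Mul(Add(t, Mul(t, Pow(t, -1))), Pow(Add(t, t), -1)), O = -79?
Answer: Rational(2687074569, 399480169) ≈ 6.7264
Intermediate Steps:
Function('H')(t) = Mul(Rational(1, 2), Pow(t, -1), Add(1, t)) (Function('H')(t) = Mul(Add(t, 1), Pow(Mul(2, t), -1)) = Mul(Add(1, t), Mul(Rational(1, 2), Pow(t, -1))) = Mul(Rational(1, 2), Pow(t, -1), Add(1, t)))
S = Rational(65, 79) (S = Mul(-65, Pow(-79, -1)) = Mul(-65, Rational(-1, 79)) = Rational(65, 79) ≈ 0.82278)
x = Rational(448, 253) (x = Mul(Add(74, -18), Pow(Add(31, Mul(Rational(1, 2), Pow(4, -1), Add(1, 4))), -1)) = Mul(56, Pow(Add(31, Mul(Rational(1, 2), Rational(1, 4), 5)), -1)) = Mul(56, Pow(Add(31, Rational(5, 8)), -1)) = Mul(56, Pow(Rational(253, 8), -1)) = Mul(56, Rational(8, 253)) = Rational(448, 253) ≈ 1.7708)
Pow(Add(S, x), 2) = Pow(Add(Rational(65, 79), Rational(448, 253)), 2) = Pow(Rational(51837, 19987), 2) = Rational(2687074569, 399480169)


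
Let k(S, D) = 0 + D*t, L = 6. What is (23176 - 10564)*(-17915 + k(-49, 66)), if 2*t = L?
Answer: -223446804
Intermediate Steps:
t = 3 (t = (1/2)*6 = 3)
k(S, D) = 3*D (k(S, D) = 0 + D*3 = 0 + 3*D = 3*D)
(23176 - 10564)*(-17915 + k(-49, 66)) = (23176 - 10564)*(-17915 + 3*66) = 12612*(-17915 + 198) = 12612*(-17717) = -223446804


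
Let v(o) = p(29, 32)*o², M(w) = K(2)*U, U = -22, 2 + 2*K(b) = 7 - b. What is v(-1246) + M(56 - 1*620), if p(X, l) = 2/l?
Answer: 387997/4 ≈ 96999.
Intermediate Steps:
K(b) = 5/2 - b/2 (K(b) = -1 + (7 - b)/2 = -1 + (7/2 - b/2) = 5/2 - b/2)
M(w) = -33 (M(w) = (5/2 - ½*2)*(-22) = (5/2 - 1)*(-22) = (3/2)*(-22) = -33)
v(o) = o²/16 (v(o) = (2/32)*o² = (2*(1/32))*o² = o²/16)
v(-1246) + M(56 - 1*620) = (1/16)*(-1246)² - 33 = (1/16)*1552516 - 33 = 388129/4 - 33 = 387997/4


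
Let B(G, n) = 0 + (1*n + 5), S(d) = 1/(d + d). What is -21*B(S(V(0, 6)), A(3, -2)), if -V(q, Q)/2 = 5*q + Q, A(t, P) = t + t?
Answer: -231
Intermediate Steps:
A(t, P) = 2*t
V(q, Q) = -10*q - 2*Q (V(q, Q) = -2*(5*q + Q) = -2*(Q + 5*q) = -10*q - 2*Q)
S(d) = 1/(2*d)
B(G, n) = 5 + n (B(G, n) = 0 + (n + 5) = 0 + (5 + n) = 5 + n)
-21*B(S(V(0, 6)), A(3, -2)) = -21*(5 + 2*3) = -21*(5 + 6) = -21*11 = -231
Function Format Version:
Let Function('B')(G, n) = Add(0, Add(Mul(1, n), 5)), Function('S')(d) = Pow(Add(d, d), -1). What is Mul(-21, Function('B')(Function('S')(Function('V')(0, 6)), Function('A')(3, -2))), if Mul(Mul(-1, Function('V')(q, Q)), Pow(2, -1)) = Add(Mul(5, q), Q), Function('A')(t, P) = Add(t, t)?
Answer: -231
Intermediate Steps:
Function('A')(t, P) = Mul(2, t)
Function('V')(q, Q) = Add(Mul(-10, q), Mul(-2, Q)) (Function('V')(q, Q) = Mul(-2, Add(Mul(5, q), Q)) = Mul(-2, Add(Q, Mul(5, q))) = Add(Mul(-10, q), Mul(-2, Q)))
Function('S')(d) = Mul(Rational(1, 2), Pow(d, -1)) (Function('S')(d) = Pow(Mul(2, d), -1) = Mul(Rational(1, 2), Pow(d, -1)))
Function('B')(G, n) = Add(5, n) (Function('B')(G, n) = Add(0, Add(n, 5)) = Add(0, Add(5, n)) = Add(5, n))
Mul(-21, Function('B')(Function('S')(Function('V')(0, 6)), Function('A')(3, -2))) = Mul(-21, Add(5, Mul(2, 3))) = Mul(-21, Add(5, 6)) = Mul(-21, 11) = -231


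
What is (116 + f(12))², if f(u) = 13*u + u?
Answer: 80656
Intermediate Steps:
f(u) = 14*u
(116 + f(12))² = (116 + 14*12)² = (116 + 168)² = 284² = 80656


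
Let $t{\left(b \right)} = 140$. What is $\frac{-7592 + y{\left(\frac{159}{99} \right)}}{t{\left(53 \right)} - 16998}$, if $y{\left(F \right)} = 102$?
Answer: $\frac{3745}{8429} \approx 0.4443$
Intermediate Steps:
$\frac{-7592 + y{\left(\frac{159}{99} \right)}}{t{\left(53 \right)} - 16998} = \frac{-7592 + 102}{140 - 16998} = - \frac{7490}{-16858} = \left(-7490\right) \left(- \frac{1}{16858}\right) = \frac{3745}{8429}$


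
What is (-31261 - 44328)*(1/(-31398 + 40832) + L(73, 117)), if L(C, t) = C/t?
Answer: -52065627611/1103778 ≈ -47170.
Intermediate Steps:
L(C, t) = C/t
(-31261 - 44328)*(1/(-31398 + 40832) + L(73, 117)) = (-31261 - 44328)*(1/(-31398 + 40832) + 73/117) = -75589*(1/9434 + 73*(1/117)) = -75589*(1/9434 + 73/117) = -75589*688799/1103778 = -52065627611/1103778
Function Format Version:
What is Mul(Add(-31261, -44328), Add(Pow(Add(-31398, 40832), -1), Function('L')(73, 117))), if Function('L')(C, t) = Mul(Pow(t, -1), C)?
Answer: Rational(-52065627611, 1103778) ≈ -47170.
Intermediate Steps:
Function('L')(C, t) = Mul(C, Pow(t, -1))
Mul(Add(-31261, -44328), Add(Pow(Add(-31398, 40832), -1), Function('L')(73, 117))) = Mul(Add(-31261, -44328), Add(Pow(Add(-31398, 40832), -1), Mul(73, Pow(117, -1)))) = Mul(-75589, Add(Pow(9434, -1), Mul(73, Rational(1, 117)))) = Mul(-75589, Add(Rational(1, 9434), Rational(73, 117))) = Mul(-75589, Rational(688799, 1103778)) = Rational(-52065627611, 1103778)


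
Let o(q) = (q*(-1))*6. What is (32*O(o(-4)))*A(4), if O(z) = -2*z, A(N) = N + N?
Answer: -12288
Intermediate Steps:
o(q) = -6*q (o(q) = -q*6 = -6*q)
A(N) = 2*N
(32*O(o(-4)))*A(4) = (32*(-(-12)*(-4)))*(2*4) = (32*(-2*24))*8 = (32*(-48))*8 = -1536*8 = -12288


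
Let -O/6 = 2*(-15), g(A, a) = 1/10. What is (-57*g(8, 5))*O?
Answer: -1026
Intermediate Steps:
g(A, a) = ⅒
O = 180 (O = -12*(-15) = -6*(-30) = 180)
(-57*g(8, 5))*O = -57*⅒*180 = -57/10*180 = -1026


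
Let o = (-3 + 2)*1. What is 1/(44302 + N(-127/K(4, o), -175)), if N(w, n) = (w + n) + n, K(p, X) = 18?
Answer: 18/791009 ≈ 2.2756e-5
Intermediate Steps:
o = -1 (o = -1*1 = -1)
N(w, n) = w + 2*n (N(w, n) = (n + w) + n = w + 2*n)
1/(44302 + N(-127/K(4, o), -175)) = 1/(44302 + (-127/18 + 2*(-175))) = 1/(44302 + (-127*1/18 - 350)) = 1/(44302 + (-127/18 - 350)) = 1/(44302 - 6427/18) = 1/(791009/18) = 18/791009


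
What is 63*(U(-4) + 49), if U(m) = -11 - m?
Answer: 2646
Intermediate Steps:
63*(U(-4) + 49) = 63*((-11 - 1*(-4)) + 49) = 63*((-11 + 4) + 49) = 63*(-7 + 49) = 63*42 = 2646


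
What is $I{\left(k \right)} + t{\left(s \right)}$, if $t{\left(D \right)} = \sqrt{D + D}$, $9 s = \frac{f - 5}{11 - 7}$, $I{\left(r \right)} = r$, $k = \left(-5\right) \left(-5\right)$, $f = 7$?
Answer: $\frac{76}{3} \approx 25.333$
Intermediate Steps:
$k = 25$
$s = \frac{1}{18}$ ($s = \frac{\left(7 - 5\right) \frac{1}{11 - 7}}{9} = \frac{2 \frac{1}{11 - 7}}{9} = \frac{2 \cdot \frac{1}{4}}{9} = \frac{1}{9} \cdot \frac{1}{2} = \frac{1}{18} \approx 0.055556$)
$t{\left(D \right)} = \sqrt{2} \sqrt{D}$ ($t{\left(D \right)} = \sqrt{2 D} = \sqrt{2} \sqrt{D}$)
$I{\left(k \right)} + t{\left(s \right)} = 25 + \frac{\sqrt{2}}{3 \sqrt{2}} = 25 + \sqrt{2} \frac{\sqrt{2}}{6} = 25 + \frac{1}{3} = \frac{76}{3}$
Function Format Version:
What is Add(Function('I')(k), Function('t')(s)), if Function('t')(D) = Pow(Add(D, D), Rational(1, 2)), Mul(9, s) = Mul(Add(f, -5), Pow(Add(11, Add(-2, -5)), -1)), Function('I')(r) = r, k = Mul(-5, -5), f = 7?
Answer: Rational(76, 3) ≈ 25.333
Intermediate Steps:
k = 25
s = Rational(1, 18) (s = Mul(Rational(1, 9), Mul(Add(7, -5), Pow(Add(11, Add(-2, -5)), -1))) = Mul(Rational(1, 9), Mul(2, Pow(Add(11, -7), -1))) = Mul(Rational(1, 9), Mul(2, Pow(4, -1))) = Mul(Rational(1, 9), Mul(2, Rational(1, 4))) = Mul(Rational(1, 9), Rational(1, 2)) = Rational(1, 18) ≈ 0.055556)
Function('t')(D) = Mul(Pow(2, Rational(1, 2)), Pow(D, Rational(1, 2))) (Function('t')(D) = Pow(Mul(2, D), Rational(1, 2)) = Mul(Pow(2, Rational(1, 2)), Pow(D, Rational(1, 2))))
Add(Function('I')(k), Function('t')(s)) = Add(25, Mul(Pow(2, Rational(1, 2)), Pow(Rational(1, 18), Rational(1, 2)))) = Add(25, Mul(Pow(2, Rational(1, 2)), Mul(Rational(1, 6), Pow(2, Rational(1, 2))))) = Add(25, Rational(1, 3)) = Rational(76, 3)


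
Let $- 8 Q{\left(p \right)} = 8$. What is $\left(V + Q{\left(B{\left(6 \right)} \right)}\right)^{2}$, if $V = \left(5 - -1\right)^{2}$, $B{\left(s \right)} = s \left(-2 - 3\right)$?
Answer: $1225$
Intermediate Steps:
$B{\left(s \right)} = - 5 s$ ($B{\left(s \right)} = s \left(-5\right) = - 5 s$)
$Q{\left(p \right)} = -1$ ($Q{\left(p \right)} = \left(- \frac{1}{8}\right) 8 = -1$)
$V = 36$ ($V = \left(5 + 1\right)^{2} = 6^{2} = 36$)
$\left(V + Q{\left(B{\left(6 \right)} \right)}\right)^{2} = \left(36 - 1\right)^{2} = 35^{2} = 1225$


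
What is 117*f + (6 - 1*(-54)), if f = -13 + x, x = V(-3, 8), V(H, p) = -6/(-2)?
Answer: -1110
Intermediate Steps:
V(H, p) = 3 (V(H, p) = -6*(-½) = 3)
x = 3
f = -10 (f = -13 + 3 = -10)
117*f + (6 - 1*(-54)) = 117*(-10) + (6 - 1*(-54)) = -1170 + (6 + 54) = -1170 + 60 = -1110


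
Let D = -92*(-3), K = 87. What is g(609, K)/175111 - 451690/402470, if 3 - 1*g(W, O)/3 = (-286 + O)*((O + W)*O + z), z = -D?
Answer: 1440369892148/7047692417 ≈ 204.37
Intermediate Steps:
D = 276
z = -276 (z = -1*276 = -276)
g(W, O) = 9 - 3*(-286 + O)*(-276 + O*(O + W)) (g(W, O) = 9 - 3*(-286 + O)*((O + W)*O - 276) = 9 - 3*(-286 + O)*(O*(O + W) - 276) = 9 - 3*(-286 + O)*(-276 + O*(O + W)))
g(609, K)/175111 - 451690/402470 = (-236799 - 3*87³ + 828*87 + 858*87² - 3*609*87² + 858*87*609)/175111 - 451690/402470 = (-236799 - 3*658503 + 72036 + 858*7569 - 3*609*7569 + 45459414)*(1/175111) - 451690*1/402470 = (-236799 - 1975509 + 72036 + 6494202 - 13828563 + 45459414)*(1/175111) - 45169/40247 = 35984781*(1/175111) - 45169/40247 = 35984781/175111 - 45169/40247 = 1440369892148/7047692417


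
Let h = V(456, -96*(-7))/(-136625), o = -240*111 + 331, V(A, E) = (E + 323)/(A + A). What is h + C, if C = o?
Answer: -655630803799/24920400 ≈ -26309.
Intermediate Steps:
V(A, E) = (323 + E)/(2*A) (V(A, E) = (323 + E)/((2*A)) = (323 + E)*(1/(2*A)) = (323 + E)/(2*A))
o = -26309 (o = -26640 + 331 = -26309)
C = -26309
h = -199/24920400 (h = ((1/2)*(323 - 96*(-7))/456)/(-136625) = ((1/2)*(1/456)*(323 + 672))*(-1/136625) = ((1/2)*(1/456)*995)*(-1/136625) = (995/912)*(-1/136625) = -199/24920400 ≈ -7.9854e-6)
h + C = -199/24920400 - 26309 = -655630803799/24920400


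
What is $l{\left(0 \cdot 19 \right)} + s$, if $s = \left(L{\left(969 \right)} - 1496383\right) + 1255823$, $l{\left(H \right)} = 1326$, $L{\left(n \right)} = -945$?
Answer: $-240179$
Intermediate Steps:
$s = -241505$ ($s = \left(-945 - 1496383\right) + 1255823 = -1497328 + 1255823 = -241505$)
$l{\left(0 \cdot 19 \right)} + s = 1326 - 241505 = -240179$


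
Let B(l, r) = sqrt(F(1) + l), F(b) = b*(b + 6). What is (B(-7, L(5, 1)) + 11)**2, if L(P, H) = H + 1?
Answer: 121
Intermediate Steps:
F(b) = b*(6 + b)
L(P, H) = 1 + H
B(l, r) = sqrt(7 + l) (B(l, r) = sqrt(1*(6 + 1) + l) = sqrt(1*7 + l) = sqrt(7 + l))
(B(-7, L(5, 1)) + 11)**2 = (sqrt(7 - 7) + 11)**2 = (sqrt(0) + 11)**2 = (0 + 11)**2 = 11**2 = 121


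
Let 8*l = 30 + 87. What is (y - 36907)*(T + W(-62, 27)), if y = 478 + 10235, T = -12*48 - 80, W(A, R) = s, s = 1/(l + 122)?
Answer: 18781098000/1093 ≈ 1.7183e+7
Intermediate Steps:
l = 117/8 (l = (30 + 87)/8 = (⅛)*117 = 117/8 ≈ 14.625)
s = 8/1093 (s = 1/(117/8 + 122) = 1/(1093/8) = 8/1093 ≈ 0.0073193)
W(A, R) = 8/1093
T = -656 (T = -576 - 80 = -656)
y = 10713
(y - 36907)*(T + W(-62, 27)) = (10713 - 36907)*(-656 + 8/1093) = -26194*(-717000/1093) = 18781098000/1093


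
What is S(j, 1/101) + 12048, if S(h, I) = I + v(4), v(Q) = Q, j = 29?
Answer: 1217253/101 ≈ 12052.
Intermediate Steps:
S(h, I) = 4 + I (S(h, I) = I + 4 = 4 + I)
S(j, 1/101) + 12048 = (4 + 1/101) + 12048 = 405/101 + 12048 = 1217253/101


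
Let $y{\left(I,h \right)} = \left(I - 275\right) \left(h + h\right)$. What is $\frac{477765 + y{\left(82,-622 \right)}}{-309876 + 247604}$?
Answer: $- \frac{102551}{8896} \approx -11.528$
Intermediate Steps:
$y{\left(I,h \right)} = 2 h \left(-275 + I\right)$ ($y{\left(I,h \right)} = \left(-275 + I\right) 2 h = 2 h \left(-275 + I\right)$)
$\frac{477765 + y{\left(82,-622 \right)}}{-309876 + 247604} = \frac{477765 + 2 \left(-622\right) \left(-275 + 82\right)}{-309876 + 247604} = \frac{477765 + 2 \left(-622\right) \left(-193\right)}{-62272} = \left(477765 + 240092\right) \left(- \frac{1}{62272}\right) = 717857 \left(- \frac{1}{62272}\right) = - \frac{102551}{8896}$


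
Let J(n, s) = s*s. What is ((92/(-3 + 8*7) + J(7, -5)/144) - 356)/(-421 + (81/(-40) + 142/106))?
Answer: 13512095/16091514 ≈ 0.83970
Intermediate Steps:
J(n, s) = s²
((92/(-3 + 8*7) + J(7, -5)/144) - 356)/(-421 + (81/(-40) + 142/106)) = ((92/(-3 + 8*7) + (-5)²/144) - 356)/(-421 + (81/(-40) + 142/106)) = ((92/(-3 + 56) + 25*(1/144)) - 356)/(-421 + (81*(-1/40) + 142*(1/106))) = ((92/53 + 25/144) - 356)/(-421 + (-81/40 + 71/53)) = ((92*(1/53) + 25/144) - 356)/(-421 - 1453/2120) = ((92/53 + 25/144) - 356)/(-893973/2120) = (14573/7632 - 356)*(-2120/893973) = -2702419/7632*(-2120/893973) = 13512095/16091514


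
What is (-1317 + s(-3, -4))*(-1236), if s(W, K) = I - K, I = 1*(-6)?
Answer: 1630284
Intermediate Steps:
I = -6
s(W, K) = -6 - K
(-1317 + s(-3, -4))*(-1236) = (-1317 + (-6 - 1*(-4)))*(-1236) = (-1317 + (-6 + 4))*(-1236) = (-1317 - 2)*(-1236) = -1319*(-1236) = 1630284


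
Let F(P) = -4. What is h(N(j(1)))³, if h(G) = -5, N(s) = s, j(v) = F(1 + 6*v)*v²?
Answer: -125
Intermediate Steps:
j(v) = -4*v²
h(N(j(1)))³ = (-5)³ = -125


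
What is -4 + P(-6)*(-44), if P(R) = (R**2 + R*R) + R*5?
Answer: -1852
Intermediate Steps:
P(R) = 2*R**2 + 5*R (P(R) = (R**2 + R**2) + 5*R = 2*R**2 + 5*R)
-4 + P(-6)*(-44) = -4 - 6*(5 + 2*(-6))*(-44) = -4 - 6*(5 - 12)*(-44) = -4 - 6*(-7)*(-44) = -4 + 42*(-44) = -4 - 1848 = -1852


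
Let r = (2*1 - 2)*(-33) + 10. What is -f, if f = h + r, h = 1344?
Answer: -1354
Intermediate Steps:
r = 10 (r = (2 - 2)*(-33) + 10 = 0*(-33) + 10 = 0 + 10 = 10)
f = 1354 (f = 1344 + 10 = 1354)
-f = -1*1354 = -1354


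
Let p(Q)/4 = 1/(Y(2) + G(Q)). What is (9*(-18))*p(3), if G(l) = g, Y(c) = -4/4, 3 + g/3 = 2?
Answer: 162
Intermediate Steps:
g = -3 (g = -9 + 3*2 = -9 + 6 = -3)
Y(c) = -1 (Y(c) = -4*¼ = -1)
G(l) = -3
p(Q) = -1 (p(Q) = 4/(-1 - 3) = 4/(-4) = 4*(-¼) = -1)
(9*(-18))*p(3) = (9*(-18))*(-1) = -162*(-1) = 162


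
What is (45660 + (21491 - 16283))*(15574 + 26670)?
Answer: 2148867792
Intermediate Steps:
(45660 + (21491 - 16283))*(15574 + 26670) = (45660 + 5208)*42244 = 50868*42244 = 2148867792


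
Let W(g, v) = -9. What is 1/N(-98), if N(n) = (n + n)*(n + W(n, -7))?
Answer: 1/20972 ≈ 4.7683e-5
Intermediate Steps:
N(n) = 2*n*(-9 + n) (N(n) = (n + n)*(n - 9) = (2*n)*(-9 + n) = 2*n*(-9 + n))
1/N(-98) = 1/(2*(-98)*(-9 - 98)) = 1/(2*(-98)*(-107)) = 1/20972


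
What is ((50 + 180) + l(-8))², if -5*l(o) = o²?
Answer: 1179396/25 ≈ 47176.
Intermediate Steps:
l(o) = -o²/5
((50 + 180) + l(-8))² = ((50 + 180) - ⅕*(-8)²)² = (230 - ⅕*64)² = (230 - 64/5)² = (1086/5)² = 1179396/25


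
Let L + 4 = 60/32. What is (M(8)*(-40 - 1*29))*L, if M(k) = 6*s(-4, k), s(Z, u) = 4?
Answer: 3519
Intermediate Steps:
L = -17/8 (L = -4 + 60/32 = -4 + 60*(1/32) = -4 + 15/8 = -17/8 ≈ -2.1250)
M(k) = 24 (M(k) = 6*4 = 24)
(M(8)*(-40 - 1*29))*L = (24*(-40 - 1*29))*(-17/8) = (24*(-40 - 29))*(-17/8) = (24*(-69))*(-17/8) = -1656*(-17/8) = 3519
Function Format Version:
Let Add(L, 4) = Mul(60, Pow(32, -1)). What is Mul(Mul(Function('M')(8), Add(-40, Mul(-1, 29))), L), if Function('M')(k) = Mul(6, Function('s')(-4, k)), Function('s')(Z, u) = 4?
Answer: 3519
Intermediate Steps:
L = Rational(-17, 8) (L = Add(-4, Mul(60, Pow(32, -1))) = Add(-4, Mul(60, Rational(1, 32))) = Add(-4, Rational(15, 8)) = Rational(-17, 8) ≈ -2.1250)
Function('M')(k) = 24 (Function('M')(k) = Mul(6, 4) = 24)
Mul(Mul(Function('M')(8), Add(-40, Mul(-1, 29))), L) = Mul(Mul(24, Add(-40, Mul(-1, 29))), Rational(-17, 8)) = Mul(Mul(24, Add(-40, -29)), Rational(-17, 8)) = Mul(Mul(24, -69), Rational(-17, 8)) = Mul(-1656, Rational(-17, 8)) = 3519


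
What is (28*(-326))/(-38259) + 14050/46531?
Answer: 962273918/1780229529 ≈ 0.54053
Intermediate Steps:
(28*(-326))/(-38259) + 14050/46531 = -9128*(-1/38259) + 14050*(1/46531) = 9128/38259 + 14050/46531 = 962273918/1780229529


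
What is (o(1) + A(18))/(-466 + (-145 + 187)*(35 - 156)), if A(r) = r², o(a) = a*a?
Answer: -325/5548 ≈ -0.058580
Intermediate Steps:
o(a) = a²
(o(1) + A(18))/(-466 + (-145 + 187)*(35 - 156)) = (1² + 18²)/(-466 + (-145 + 187)*(35 - 156)) = (1 + 324)/(-466 + 42*(-121)) = 325/(-466 - 5082) = 325/(-5548) = 325*(-1/5548) = -325/5548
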